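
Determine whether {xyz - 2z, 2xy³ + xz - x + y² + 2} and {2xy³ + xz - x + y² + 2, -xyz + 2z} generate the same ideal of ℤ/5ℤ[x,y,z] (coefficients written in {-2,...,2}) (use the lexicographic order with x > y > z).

For a fixed monomial order, each ideal has a unique reduced Gröbner basis; comparing bases decides equality.
Buchberger on the first generating set:
f_1 = xyz - 2z, LT = xyz.
f_2 = 2xy³ + xz - x + y² + 2, LT = xy³.

S(f_1,f_2): lcm = xy³z. S = 2xz² - 2xz - z.
  leading term xz²: no divisor's leading term divides it; move 2xz² to the remainder.
  leading term xz: no divisor's leading term divides it; move -2xz to the remainder.
  leading term z: no divisor's leading term divides it; move -z to the remainder.
  remainder 2xz² - 2xz - z ≠ 0; add g_3 = 2xz² - 2xz - z to the basis.

S(f_1,g_3): lcm = xyz². S = xyz - 2yz - 2z².
  leading term xyz: subtract (1)·f_1 from xyz - 2yz - 2z² → -2yz - 2z² + 2z
  leading term yz: no divisor's leading term divides it; move -2yz to the remainder.
  leading term z²: no divisor's leading term divides it; move -2z² to the remainder.
  leading term z: no divisor's leading term divides it; move 2z to the remainder.
  remainder -2yz - 2z² + 2z ≠ 0; add g_4 = -2yz - 2z² + 2z to the basis.

The other S-polynomials (S(f_2,g_3), S(f_1,g_4), S(f_2,g_4), S(g_3,g_4)) all reduce to 0 modulo the current basis, so we have a Gröbner basis.
Inter-reduce: drop elements whose leading term is divisible by another's, tail-reduce, and make monic.
Reduced Gröbner basis: {xy³ - 2xz + 2x - 2y² + 1, xz² - xz + 2z, yz + z² - z}.

Buchberger on the second generating set:
h_1 = 2xy³ + xz - x + y² + 2, LT = xy³.
h_2 = -xyz + 2z, LT = xyz.

S(h_1,h_2): lcm = xy³z. S = -2xz² + 2xz + z.
  leading term xz²: no divisor's leading term divides it; move -2xz² to the remainder.
  leading term xz: no divisor's leading term divides it; move 2xz to the remainder.
  leading term z: no divisor's leading term divides it; move z to the remainder.
  remainder -2xz² + 2xz + z ≠ 0; add k_3 = -2xz² + 2xz + z to the basis.

S(h_1,k_3): lcm = xy³z². S = xy³z - 2xz³ + 2xz² - 2y³z - 2y²z² + z².
  leading term xy³z: subtract (-2z)·h_1 from xy³z - 2xz³ + 2xz² - 2y³z - 2y²z² + z² → -2xz³ - xz² - 2xz - 2y³z - 2y²z² + 2y²z + z² - z
  leading term xz³: subtract (z)·k_3 from -2xz³ - xz² - 2xz - 2y³z - 2y²z² + 2y²z + z² - z → 2xz² - 2xz - 2y³z - 2y²z² + 2y²z - z
  leading term xz²: subtract (-1)·k_3 from 2xz² - 2xz - 2y³z - 2y²z² + 2y²z - z → -2y³z - 2y²z² + 2y²z
  leading term y³z: no divisor's leading term divides it; move -2y³z to the remainder.
  leading term y²z²: no divisor's leading term divides it; move -2y²z² to the remainder.
  leading term y²z: no divisor's leading term divides it; move 2y²z to the remainder.
  remainder -2y³z - 2y²z² + 2y²z ≠ 0; add k_4 = -2y³z - 2y²z² + 2y²z to the basis.

S(h_2,k_3): lcm = xyz². S = xyz - 2yz - 2z².
  leading term xyz: subtract (-1)·h_2 from xyz - 2yz - 2z² → -2yz - 2z² + 2z
  leading term yz: no divisor's leading term divides it; move -2yz to the remainder.
  leading term z²: no divisor's leading term divides it; move -2z² to the remainder.
  leading term z: no divisor's leading term divides it; move 2z to the remainder.
  remainder -2yz - 2z² + 2z ≠ 0; add k_5 = -2yz - 2z² + 2z to the basis.

The other S-polynomials (S(h_1,k_4), S(h_2,k_4), S(k_3,k_4), S(h_1,k_5), S(h_2,k_5), S(k_3,k_5), S(k_4,k_5)) all reduce to 0 modulo the current basis, so we have a Gröbner basis.
Inter-reduce: drop elements whose leading term is divisible by another's, tail-reduce, and make monic.
Reduced Gröbner basis: {xy³ - 2xz + 2x - 2y² + 1, xz² - xz + 2z, yz + z² - z}.

These coincide, so the ideals are equal.

Yes, the ideals are equal.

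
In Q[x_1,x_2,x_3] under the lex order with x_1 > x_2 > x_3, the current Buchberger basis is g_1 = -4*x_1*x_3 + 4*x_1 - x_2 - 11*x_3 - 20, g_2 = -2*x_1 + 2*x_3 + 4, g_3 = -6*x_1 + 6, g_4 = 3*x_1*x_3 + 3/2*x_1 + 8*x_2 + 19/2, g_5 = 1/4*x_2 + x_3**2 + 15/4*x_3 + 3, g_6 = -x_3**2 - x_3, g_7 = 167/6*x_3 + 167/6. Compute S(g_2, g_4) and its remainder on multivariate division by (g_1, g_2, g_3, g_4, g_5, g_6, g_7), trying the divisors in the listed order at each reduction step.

S(g_2, g_4) = -1/2*x_1 - 8/3*x_2 - x_3**2 - 2*x_3 - 19/6; remainder on division = 0.

lcm(LM(g_2), LM(g_4)) = x_1*x_3.
S = (lcm/LT(g_2))·g_2 − (lcm/LT(g_4))·g_4 = -1/2*x_1 - 8/3*x_2 - x_3**2 - 2*x_3 - 19/6.
Reduce S modulo (g_1, g_2, g_3, g_4, g_5, g_6, g_7) in that order:
  leading term x_1: subtract (1/4)·g_2 from -1/2*x_1 - 8/3*x_2 - x_3**2 - 2*x_3 - 19/6 → -8/3*x_2 - x_3**2 - 5/2*x_3 - 25/6
  leading term x_2: subtract (-32/3)·g_5 from -8/3*x_2 - x_3**2 - 5/2*x_3 - 25/6 → 29/3*x_3**2 + 75/2*x_3 + 167/6
  leading term x_3**2: subtract (-29/3)·g_6 from 29/3*x_3**2 + 75/2*x_3 + 167/6 → 167/6*x_3 + 167/6
  leading term x_3: subtract (1)·g_7 from 167/6*x_3 + 167/6 → 0
The remainder is 0, so this S-polynomial contributes no new basis element.
This is the inner loop of Buchberger's algorithm — each nonzero remainder becomes a new basis element.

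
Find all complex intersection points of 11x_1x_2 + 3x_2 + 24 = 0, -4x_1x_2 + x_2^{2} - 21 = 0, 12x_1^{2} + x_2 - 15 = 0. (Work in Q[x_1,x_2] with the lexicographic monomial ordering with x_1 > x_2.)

{(-1, 3)}

Compute a lex Gröbner basis by Buchberger's algorithm.
f_1 = 11x_1x_2 + 3x_2 + 24, LT = x_1x_2.
f_2 = -4x_1x_2 + x_2^{2} - 21, LT = x_1x_2.
f_3 = 12x_1^{2} + x_2 - 15, LT = x_1^{2}.

S(f_1,f_2): lcm = x_1x_2. S = \tfrac{1}{4}x_2^{2} + \tfrac{3}{11}x_2 - \tfrac{135}{44}.
  leading term x_2^{2}: no divisor's leading term divides it; move \tfrac{1}{4}x_2^{2} to the remainder.
  leading term x_2: no divisor's leading term divides it; move \tfrac{3}{11}x_2 to the remainder.
  leading term 1: no divisor's leading term divides it; move -\tfrac{135}{44} to the remainder.
  remainder \tfrac{1}{4}x_2^{2} + \tfrac{3}{11}x_2 - \tfrac{135}{44} ≠ 0; add h_4 = \tfrac{1}{4}x_2^{2} + \tfrac{3}{11}x_2 - \tfrac{135}{44} to the basis.

S(f_1,f_3): lcm = x_1^{2}x_2. S = \tfrac{3}{11}x_1x_2 + \tfrac{24}{11}x_1 - \tfrac{1}{12}x_2^{2} + \tfrac{5}{4}x_2.
  leading term x_1x_2: subtract (\tfrac{3}{121})·f_1 from \tfrac{3}{11}x_1x_2 + \tfrac{24}{11}x_1 - \tfrac{1}{12}x_2^{2} + \tfrac{5}{4}x_2 → \tfrac{24}{11}x_1 - \tfrac{1}{12}x_2^{2} + \tfrac{569}{484}x_2 - \tfrac{72}{121}
  leading term x_1: no divisor's leading term divides it; move \tfrac{24}{11}x_1 to the remainder.
  leading term x_2^{2}: subtract (-\tfrac{1}{3})·h_4 from -\tfrac{1}{12}x_2^{2} + \tfrac{569}{484}x_2 - \tfrac{72}{121} → \tfrac{613}{484}x_2 - \tfrac{783}{484}
  leading term x_2: no divisor's leading term divides it; move \tfrac{613}{484}x_2 to the remainder.
  leading term 1: no divisor's leading term divides it; move -\tfrac{783}{484} to the remainder.
  remainder \tfrac{24}{11}x_1 + \tfrac{613}{484}x_2 - \tfrac{783}{484} ≠ 0; add h_5 = \tfrac{24}{11}x_1 + \tfrac{613}{484}x_2 - \tfrac{783}{484} to the basis.

S(f_2,f_3): lcm = x_1^{2}x_2. S = -\tfrac{1}{4}x_1x_2^{2} + \tfrac{21}{4}x_1 - \tfrac{1}{12}x_2^{2} + \tfrac{5}{4}x_2.
  leading term x_1x_2^{2}: subtract (-\tfrac{1}{44}x_2)·f_1 from -\tfrac{1}{4}x_1x_2^{2} + \tfrac{21}{4}x_1 - \tfrac{1}{12}x_2^{2} + \tfrac{5}{4}x_2 → \tfrac{21}{4}x_1 - \tfrac{1}{66}x_2^{2} + \tfrac{79}{44}x_2
  leading term x_1: subtract (\tfrac{77}{32})·h_5 from \tfrac{21}{4}x_1 - \tfrac{1}{66}x_2^{2} + \tfrac{79}{44}x_2 → -\tfrac{1}{66}x_2^{2} - \tfrac{1763}{1408}x_2 + \tfrac{5481}{1408}
  leading term x_2^{2}: subtract (-\tfrac{2}{33})·h_4 from -\tfrac{1}{66}x_2^{2} - \tfrac{1763}{1408}x_2 + \tfrac{5481}{1408} → -\tfrac{19137}{15488}x_2 + \tfrac{57411}{15488}
  leading term x_2: no divisor's leading term divides it; move -\tfrac{19137}{15488}x_2 to the remainder.
  leading term 1: no divisor's leading term divides it; move \tfrac{57411}{15488} to the remainder.
  remainder -\tfrac{19137}{15488}x_2 + \tfrac{57411}{15488} ≠ 0; add h_6 = -\tfrac{19137}{15488}x_2 + \tfrac{57411}{15488} to the basis.

The other S-polynomials (S(f_1,h_4), S(f_2,h_4), S(f_3,h_4), S(f_1,h_5), S(f_2,h_5), S(f_3,h_5), S(h_4,h_5), S(f_1,h_6), S(f_2,h_6), S(f_3,h_6), S(h_4,h_6), S(h_5,h_6)) all reduce to 0 modulo the current basis, so we have a Gröbner basis.
Inter-reduce: drop elements whose leading term is divisible by another's, tail-reduce, and make monic.
Reduced Gröbner basis: {x_1 + 1, x_2 - 3}.

Elimination: the polynomial x_2 - 3 lies in the elimination ideal for x_2, so x_2 ∈ {3}. For each such x_2, the remaining basis elements (now univariate) give the rest of the solution.
  x_2 = 3: the earlier basis element becomes x_1 + 1 = 0, giving x_1 = -1 — point (-1, 3).
Each listed point satisfies every original equation (direct substitution).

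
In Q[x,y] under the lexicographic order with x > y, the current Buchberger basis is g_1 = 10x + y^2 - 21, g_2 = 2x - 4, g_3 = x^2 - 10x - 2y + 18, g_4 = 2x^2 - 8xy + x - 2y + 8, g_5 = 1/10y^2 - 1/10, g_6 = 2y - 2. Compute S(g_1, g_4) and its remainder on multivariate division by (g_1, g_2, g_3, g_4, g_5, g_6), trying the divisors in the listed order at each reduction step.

S(g_1, g_4) = 1/10xy^2 + 4xy - 13/5x + y - 4; remainder on division = 0.

lcm(LM(g_1), LM(g_4)) = x^2.
S = (lcm/LT(g_1))·g_1 − (lcm/LT(g_4))·g_4 = 1/10xy^2 + 4xy - 13/5x + y - 4.
Reduce S modulo (g_1, g_2, g_3, g_4, g_5, g_6) in that order:
  leading term xy^2: subtract (1/100y^2)·g_1 from 1/10xy^2 + 4xy - 13/5x + y - 4 → 4xy - 13/5x - 1/100y^4 + 21/100y^2 + y - 4
  leading term xy: subtract (2/5y)·g_1 from 4xy - 13/5x - 1/100y^4 + 21/100y^2 + y - 4 → -13/5x - 1/100y^4 - 2/5y^3 + 21/100y^2 + 47/5y - 4
  leading term x: subtract (-13/50)·g_1 from -13/5x - 1/100y^4 - 2/5y^3 + 21/100y^2 + 47/5y - 4 → -1/100y^4 - 2/5y^3 + 47/100y^2 + 47/5y - 473/50
  leading term y^4: subtract (-1/10y^2)·g_5 from -1/100y^4 - 2/5y^3 + 47/100y^2 + 47/5y - 473/50 → -2/5y^3 + 23/50y^2 + 47/5y - 473/50
  leading term y^3: subtract (-4y)·g_5 from -2/5y^3 + 23/50y^2 + 47/5y - 473/50 → 23/50y^2 + 9y - 473/50
  leading term y^2: subtract (23/5)·g_5 from 23/50y^2 + 9y - 473/50 → 9y - 9
  leading term y: subtract (9/2)·g_6 from 9y - 9 → 0
The remainder is 0, so this S-polynomial contributes no new basis element.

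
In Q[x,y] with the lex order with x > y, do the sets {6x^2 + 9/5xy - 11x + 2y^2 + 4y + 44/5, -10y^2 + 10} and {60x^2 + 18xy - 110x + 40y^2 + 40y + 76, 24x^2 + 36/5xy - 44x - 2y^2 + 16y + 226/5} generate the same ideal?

Since reduced Gröbner bases are canonical representatives of ideals under a given ordering, it suffices to compute and compare them.
Buchberger on the first generating set:
f_1 = 6x^2 + 9/5xy - 11x + 2y^2 + 4y + 44/5, LT = x^2.
f_2 = -10y^2 + 10, LT = y^2.

S(f_1,f_2): leading monomials are coprime, so the S-polynomial reduces to 0 (Buchberger's first criterion).
Every S-polynomial of the final basis reduces to 0, so we have a Gröbner basis.
Inter-reduce: drop elements whose leading term is divisible by another's, tail-reduce, and make monic.
Reduced Gröbner basis: {x^2 + 3/10xy - 11/6x + 2/3y + 9/5, y^2 - 1}.

Buchberger on the second generating set:
h_1 = 60x^2 + 18xy - 110x + 40y^2 + 40y + 76, LT = x^2.
h_2 = 24x^2 + 36/5xy - 44x - 2y^2 + 16y + 226/5, LT = x^2.

S(h_1,h_2): lcm = x^2. S = 3/4y^2 - 37/60.
  leading term y^2: no divisor's leading term divides it; move 3/4y^2 to the remainder.
  leading term 1: no divisor's leading term divides it; move -37/60 to the remainder.
  remainder 3/4y^2 - 37/60 ≠ 0; add k_3 = 3/4y^2 - 37/60 to the basis.

S(h_1,k_3): leading monomials are coprime, so the S-polynomial reduces to 0 (Buchberger's first criterion).
S(h_2,k_3): leading monomials are coprime, so the S-polynomial reduces to 0 (Buchberger's first criterion).
Every S-polynomial of the final basis reduces to 0, so we have a Gröbner basis.
Inter-reduce: drop elements whose leading term is divisible by another's, tail-reduce, and make monic.
Reduced Gröbner basis: {x^2 + 3/10xy - 11/6x + 2/3y + 49/27, y^2 - 37/45}.

The bases are distinct; the ideals are different.

No, the ideals differ.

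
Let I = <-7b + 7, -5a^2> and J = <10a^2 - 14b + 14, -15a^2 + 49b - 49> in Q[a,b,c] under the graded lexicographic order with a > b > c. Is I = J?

Yes, the ideals are equal.

Equality of ideals is decidable: compute both reduced Gröbner bases (unique for the ordering) and check whether they agree.
Buchberger on the first generating set:
f_1 = -7b + 7, LT = b.
f_2 = -5a^2, LT = a^2.

The S-polynomials (S(f_1,f_2)) all reduce to 0 modulo the current basis, so we have a Gröbner basis.
Inter-reduce: drop elements whose leading term is divisible by another's, tail-reduce, and make monic.
Reduced Gröbner basis: {a^2, b - 1}.

Buchberger on the second generating set:
h_1 = 10a^2 - 14b + 14, LT = a^2.
h_2 = -15a^2 + 49b - 49, LT = a^2.

S(h_1,h_2): lcm = a^2. S = 28/15b - 28/15.
  leading term b: no divisor's leading term divides it; move 28/15b to the remainder.
  leading term 1: no divisor's leading term divides it; move -28/15 to the remainder.
  remainder 28/15b - 28/15 ≠ 0; add k_3 = 28/15b - 28/15 to the basis.

The other S-polynomials (S(h_1,k_3), S(h_2,k_3)) all reduce to 0 modulo the current basis, so we have a Gröbner basis.
Inter-reduce: drop elements whose leading term is divisible by another's, tail-reduce, and make monic.
Reduced Gröbner basis: {a^2, b - 1}.

Same reduced basis, so the two generating sets span the same ideal.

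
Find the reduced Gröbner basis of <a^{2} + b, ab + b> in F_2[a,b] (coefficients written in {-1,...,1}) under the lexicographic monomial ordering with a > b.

G = {a^{2} + b, ab + b, b^{2} + b}

f_1 = a^{2} + b, LT = a^{2}.
f_2 = ab + b, LT = ab.

S(f_1,f_2): lcm = a^{2}b. S = ab + b^{2}.
  leading term ab: subtract (1)·f_2 from ab + b^{2} → b^{2} + b
  leading term b^{2}: no divisor's leading term divides it; move b^{2} to the remainder.
  leading term b: no divisor's leading term divides it; move b to the remainder.
  remainder b^{2} + b ≠ 0; add g_3 = b^{2} + b to the basis.

The other S-polynomials (S(f_1,g_3), S(f_2,g_3)) all reduce to 0 modulo the current basis, so we have a Gröbner basis.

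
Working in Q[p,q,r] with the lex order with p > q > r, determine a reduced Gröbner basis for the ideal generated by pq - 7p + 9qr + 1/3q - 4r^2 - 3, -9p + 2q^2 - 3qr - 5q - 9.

This is the nonlinear analogue of row-reducing a linear system.

f_1 = pq - 7p + 9qr + 1/3q - 4r^2 - 3, LT = pq.
f_2 = -9p + 2q^2 - 3qr - 5q - 9, LT = p.

S(f_1,f_2): lcm = pq. S = -7p + 2/9q^3 - 1/3q^2r - 5/9q^2 + 9qr - 2/3q - 4r^2 - 3.
  leading term p: subtract (7/9)·f_2 from -7p + 2/9q^3 - 1/3q^2r - 5/9q^2 + 9qr - 2/3q - 4r^2 - 3 → 2/9q^3 - 1/3q^2r - 19/9q^2 + 34/3qr + 29/9q - 4r^2 + 4
  leading term q^3: no divisor's leading term divides it; move 2/9q^3 to the remainder.
  leading term q^2r: no divisor's leading term divides it; move -1/3q^2r to the remainder.
  leading term q^2: no divisor's leading term divides it; move -19/9q^2 to the remainder.
  leading term qr: no divisor's leading term divides it; move 34/3qr to the remainder.
  leading term q: no divisor's leading term divides it; move 29/9q to the remainder.
  leading term r^2: no divisor's leading term divides it; move -4r^2 to the remainder.
  leading term 1: no divisor's leading term divides it; move 4 to the remainder.
  remainder 2/9q^3 - 1/3q^2r - 19/9q^2 + 34/3qr + 29/9q - 4r^2 + 4 ≠ 0; add g_3 = 2/9q^3 - 1/3q^2r - 19/9q^2 + 34/3qr + 29/9q - 4r^2 + 4 to the basis.

The other S-polynomials (S(f_1,g_3), S(f_2,g_3)) all reduce to 0 modulo the current basis, so we have a Gröbner basis.
Inter-reduce: drop elements whose leading term is divisible by another's, tail-reduce, and make monic.

G = {p - 2/9q^2 + 1/3qr + 5/9q + 1, q^3 - 3/2q^2r - 19/2q^2 + 51qr + 29/2q - 18r^2 + 18}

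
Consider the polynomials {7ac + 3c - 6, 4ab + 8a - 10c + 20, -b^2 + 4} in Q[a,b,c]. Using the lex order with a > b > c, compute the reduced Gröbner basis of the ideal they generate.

G = {a - 5/8c + 5/4, b^2 - 4, bc - 2b - 2c + 4, c^2 - 46/35c - 48/35}

f_1 = 7ac + 3c - 6, LT = ac.
f_2 = 4ab + 8a - 10c + 20, LT = ab.
f_3 = -b^2 + 4, LT = b^2.

S(f_1,f_2): lcm = abc. S = -2ac + 3/7bc - 6/7b + 5/2c^2 - 5c.
  leading term ac: subtract (-2/7)·f_1 from -2ac + 3/7bc - 6/7b + 5/2c^2 - 5c → 3/7bc - 6/7b + 5/2c^2 - 29/7c - 12/7
  leading term bc: no divisor's leading term divides it; move 3/7bc to the remainder.
  leading term b: no divisor's leading term divides it; move -6/7b to the remainder.
  leading term c^2: no divisor's leading term divides it; move 5/2c^2 to the remainder.
  leading term c: no divisor's leading term divides it; move -29/7c to the remainder.
  leading term 1: no divisor's leading term divides it; move -12/7 to the remainder.
  remainder 3/7bc - 6/7b + 5/2c^2 - 29/7c - 12/7 ≠ 0; add g_4 = 3/7bc - 6/7b + 5/2c^2 - 29/7c - 12/7 to the basis.

S(f_2,f_3): lcm = ab^2. S = 2ab + 4a - 5/2bc + 5b.
  leading term ab: subtract (1/2)·f_2 from 2ab + 4a - 5/2bc + 5b → -5/2bc + 5b + 5c - 10
  leading term bc: subtract (-35/6)·g_4 from -5/2bc + 5b + 5c - 10 → 175/12c^2 - 115/6c - 20
  leading term c^2: no divisor's leading term divides it; move 175/12c^2 to the remainder.
  leading term c: no divisor's leading term divides it; move -115/6c to the remainder.
  leading term 1: no divisor's leading term divides it; move -20 to the remainder.
  remainder 175/12c^2 - 115/6c - 20 ≠ 0; add g_5 = 175/12c^2 - 115/6c - 20 to the basis.

S(f_1,g_5): lcm = ac^2. S = 46/35ac + 48/35a + 3/7c^2 - 6/7c.
  leading term ac: subtract (46/245)·f_1 from 46/35ac + 48/35a + 3/7c^2 - 6/7c → 48/35a + 3/7c^2 - 348/245c + 276/245
  leading term a: no divisor's leading term divides it; move 48/35a to the remainder.
  leading term c^2: subtract (36/1225)·g_5 from 3/7c^2 - 348/245c + 276/245 → -6/7c + 12/7
  leading term c: no divisor's leading term divides it; move -6/7c to the remainder.
  leading term 1: no divisor's leading term divides it; move 12/7 to the remainder.
  remainder 48/35a - 6/7c + 12/7 ≠ 0; add g_6 = 48/35a - 6/7c + 12/7 to the basis.

The other S-polynomials (S(f_1,f_3), S(f_1,g_4), S(f_2,g_4), S(f_3,g_4), S(f_2,g_5), S(f_3,g_5), S(g_4,g_5), S(f_1,g_6), S(f_2,g_6), S(f_3,g_6), S(g_4,g_6), S(g_5,g_6)) all reduce to 0 modulo the current basis, so we have a Gröbner basis.
Inter-reduce: drop elements whose leading term is divisible by another's, tail-reduce, and make monic.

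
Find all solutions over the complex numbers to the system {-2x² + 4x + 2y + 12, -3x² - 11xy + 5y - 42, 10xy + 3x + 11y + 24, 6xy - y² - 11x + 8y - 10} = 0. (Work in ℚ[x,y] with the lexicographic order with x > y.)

{(-2, 2)}

Compute a lex Gröbner basis by Buchberger's algorithm.
f_1 = -2x² + 4x + 2y + 12, LT = x².
f_2 = -3x² - 11xy + 5y - 42, LT = x².
f_3 = 10xy + 3x + 11y + 24, LT = xy.
f_4 = 6xy - 11x - y² + 8y - 10, LT = xy.

S(f_1,f_2): lcm = x². S = -11/3xy - 2x + ⅔y - 20.
  leading term xy: subtract (-11/30)·f_3 from -11/3xy - 2x + ⅔y - 20 → -9/10x + 47/10y - 56/5
  leading term x: no divisor's leading term divides it; move -9/10x to the remainder.
  leading term y: no divisor's leading term divides it; move 47/10y to the remainder.
  leading term 1: no divisor's leading term divides it; move -56/5 to the remainder.
  remainder -9/10x + 47/10y - 56/5 ≠ 0; add h_5 = -9/10x + 47/10y - 56/5 to the basis.

S(f_1,f_3): lcm = x²y. S = -3/10x² - 31/10xy - 12/5x - y² - 6y.
  leading term x²: subtract (3/20)·f_1 from -3/10x² - 31/10xy - 12/5x - y² - 6y → -31/10xy - 3x - y² - 63/10y - 9/5
  leading term xy: subtract (-31/100)·f_3 from -31/10xy - 3x - y² - 63/10y - 9/5 → -207/100x - y² - 289/100y + 141/25
  leading term x: subtract (23/10)·h_5 from -207/100x - y² - 289/100y + 141/25 → -y² - 137/10y + 157/5
  leading term y²: no divisor's leading term divides it; move -y² to the remainder.
  leading term y: no divisor's leading term divides it; move -137/10y to the remainder.
  leading term 1: no divisor's leading term divides it; move 157/5 to the remainder.
  remainder -y² - 137/10y + 157/5 ≠ 0; add h_6 = -y² - 137/10y + 157/5 to the basis.

S(f_1,f_4): lcm = x²y. S = 11/6x² + ⅙xy² - 10/3xy + 5/3x - y² - 6y.
  leading term x²: subtract (-11/12)·f_1 from 11/6x² + ⅙xy² - 10/3xy + 5/3x - y² - 6y → ⅙xy² - 10/3xy + 16/3x - y² - 25/6y + 11
  leading term xy²: subtract (1/60y)·f_3 from ⅙xy² - 10/3xy + 16/3x - y² - 25/6y + 11 → -203/60xy + 16/3x - 71/60y² - 137/30y + 11
  leading term xy: subtract (-203/600)·f_3 from -203/60xy + 16/3x - 71/60y² - 137/30y + 11 → 3809/600x - 71/60y² - 169/200y + 478/25
  leading term x: subtract (-3809/540)·h_5 from 3809/600x - 71/60y² - 169/200y + 478/25 → -71/60y² + 8723/270y - 8084/135
  leading term y²: subtract (71/60)·h_6 from -71/60y² + 8723/270y - 8084/135 → 262003/5400y - 262003/2700
  leading term y: no divisor's leading term divides it; move 262003/5400y to the remainder.
  leading term 1: no divisor's leading term divides it; move -262003/2700 to the remainder.
  remainder 262003/5400y - 262003/2700 ≠ 0; add h_7 = 262003/5400y - 262003/2700 to the basis.

The other S-polynomials (S(f_2,f_3), S(f_2,f_4), S(f_3,f_4), S(f_1,h_5), S(f_2,h_5), S(f_3,h_5), S(f_4,h_5), S(f_1,h_6), S(f_2,h_6), S(f_3,h_6), S(f_4,h_6), S(h_5,h_6), S(f_1,h_7), S(f_2,h_7), S(f_3,h_7), S(f_4,h_7), S(h_5,h_7), S(h_6,h_7)) all reduce to 0 modulo the current basis, so we have a Gröbner basis.
Inter-reduce: drop elements whose leading term is divisible by another's, tail-reduce, and make monic.
Reduced Gröbner basis: {x + 2, y - 2}.

A lex Gröbner basis eliminates variables successively. Here y - 2 depends only on y, with roots {2}; lifting each root through the earlier basis elements recovers the full solutions.
  y = 2: the earlier basis element becomes x + 2 = 0, giving x = -2 — point (-2, 2).
Substituting each solution back into the original system confirms all equations vanish.
A lex Gröbner basis triangularizes the system, enabling back-substitution.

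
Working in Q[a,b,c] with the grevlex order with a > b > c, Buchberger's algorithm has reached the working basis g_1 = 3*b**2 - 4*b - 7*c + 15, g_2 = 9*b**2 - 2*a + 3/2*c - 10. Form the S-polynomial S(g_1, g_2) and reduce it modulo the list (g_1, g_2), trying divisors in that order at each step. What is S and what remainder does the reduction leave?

S(g_1, g_2) = 2/9*a - 4/3*b - 5/2*c + 55/9; remainder on division = 2/9*a - 4/3*b - 5/2*c + 55/9.

lcm(LM(g_1), LM(g_2)) = b**2.
S = (lcm/LT(g_1))·g_1 − (lcm/LT(g_2))·g_2 = 2/9*a - 4/3*b - 5/2*c + 55/9.
Reduce S modulo (g_1, g_2) in that order:
  leading term a: no divisor's leading term divides it; move 2/9*a to the remainder.
  leading term b: no divisor's leading term divides it; move -4/3*b to the remainder.
  leading term c: no divisor's leading term divides it; move -5/2*c to the remainder.
  leading term 1: no divisor's leading term divides it; move 55/9 to the remainder.
The remainder 2/9*a - 4/3*b - 5/2*c + 55/9 is nonzero, so it would be added as the next basis element.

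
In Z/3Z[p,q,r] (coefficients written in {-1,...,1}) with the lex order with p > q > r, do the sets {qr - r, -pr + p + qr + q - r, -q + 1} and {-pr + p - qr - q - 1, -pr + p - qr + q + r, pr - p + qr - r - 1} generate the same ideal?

No, the ideals differ.

For a fixed monomial order, each ideal has a unique reduced Gröbner basis; comparing bases decides equality.
Buchberger on the first generating set:
f_1 = qr - r, LT = qr.
f_2 = -pr + p + qr + q - r, LT = pr.
f_3 = -q + 1, LT = q.

The S-polynomials (S(f_1,f_2), S(f_1,f_3), S(f_2,f_3)) all reduce to 0 modulo the current basis, so we have a Gröbner basis.
Inter-reduce: drop elements whose leading term is divisible by another's, tail-reduce, and make monic.
Reduced Gröbner basis: {pr - p - 1, q - 1}.

Buchberger on the second generating set:
h_1 = -pr + p - qr - q - 1, LT = pr.
h_2 = -pr + p - qr + q + r, LT = pr.
h_3 = pr - p + qr - r - 1, LT = pr.

S(h_1,h_2): lcm = pr. S = -q + r + 1.
  reduce S modulo (h_1, h_2, h_3):
  remainder -q + r + 1 ≠ 0; add k_4 = -q + r + 1 to the basis.

S(h_1,h_3): lcm = pr. S = q + r - 1.
  reduce S modulo (h_1, h_2, h_3, k_4):
  remainder -r ≠ 0; add k_5 = -r to the basis.

S(h_1,k_5): lcm = pr. S = -p + qr + q + 1.
  reduce S modulo (h_1, h_2, h_3, k_4, k_5):
  remainder -p - 1 ≠ 0; add k_6 = -p - 1 to the basis.

The other S-polynomials (S(h_2,h_3), S(h_1,k_4), S(h_2,k_4), S(h_3,k_4), S(h_2,k_5), S(h_3,k_5), S(k_4,k_5), S(h_1,k_6), S(h_2,k_6), S(h_3,k_6), S(k_4,k_6), S(k_5,k_6)) all reduce to 0 modulo the current basis, so we have a Gröbner basis.
Inter-reduce: drop elements whose leading term is divisible by another's, tail-reduce, and make monic.
Reduced Gröbner basis: {p + 1, q - 1, r}.

Since the reduced bases disagree, the two ideals are not the same.
The choice of monomial ordering does not affect the verdict — as long as both bases are computed under the same ordering, their equality decides ideal equality.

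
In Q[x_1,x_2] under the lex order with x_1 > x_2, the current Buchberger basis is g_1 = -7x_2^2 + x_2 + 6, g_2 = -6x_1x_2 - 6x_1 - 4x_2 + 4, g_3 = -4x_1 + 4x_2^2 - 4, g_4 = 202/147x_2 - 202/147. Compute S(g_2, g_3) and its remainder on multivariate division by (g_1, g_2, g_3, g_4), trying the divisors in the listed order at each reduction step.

S(g_2, g_3) = x_1 + x_2^3 - 1/3x_2 - 2/3; remainder on division = 0.

lcm(LM(g_2), LM(g_3)) = x_1x_2.
S = (lcm/LT(g_2))·g_2 − (lcm/LT(g_3))·g_3 = x_1 + x_2^3 - 1/3x_2 - 2/3.
Reduce S modulo (g_1, g_2, g_3, g_4) in that order:
  leading term x_1: subtract (-1/4)·g_3 from x_1 + x_2^3 - 1/3x_2 - 2/3 → x_2^3 + x_2^2 - 1/3x_2 - 5/3
  leading term x_2^3: subtract (-1/7x_2)·g_1 from x_2^3 + x_2^2 - 1/3x_2 - 5/3 → 8/7x_2^2 + 11/21x_2 - 5/3
  leading term x_2^2: subtract (-8/49)·g_1 from 8/7x_2^2 + 11/21x_2 - 5/3 → 101/147x_2 - 101/147
  leading term x_2: subtract (1/2)·g_4 from 101/147x_2 - 101/147 → 0
The remainder is 0, so this S-polynomial contributes no new basis element.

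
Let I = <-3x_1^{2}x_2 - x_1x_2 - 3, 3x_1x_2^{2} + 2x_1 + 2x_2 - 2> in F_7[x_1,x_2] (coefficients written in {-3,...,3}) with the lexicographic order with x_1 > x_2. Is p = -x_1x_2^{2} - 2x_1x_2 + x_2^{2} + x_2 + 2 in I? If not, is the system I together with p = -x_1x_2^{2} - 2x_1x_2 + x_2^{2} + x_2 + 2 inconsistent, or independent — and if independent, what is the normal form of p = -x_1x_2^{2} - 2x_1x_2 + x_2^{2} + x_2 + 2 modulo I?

-x_1x_2^{2} - 2x_1x_2 + x_2^{2} + x_2 + 2 lies in I (it reduces to 0).

First compute the reduced Gröbner basis of I by Buchberger's algorithm.
f_1 = -3x_1^{2}x_2 - x_1x_2 - 3, LT = x_1^{2}x_2.
f_2 = 3x_1x_2^{2} + 2x_1 + 2x_2 - 2, LT = x_1x_2^{2}.

S(f_1,f_2): lcm = x_1^{2}x_2^{2}. S = -3x_1^{2} - 2x_1x_2^{2} - 3x_1x_2 + 3x_1 + x_2.
  leading term x_1^{2}: no divisor's leading term divides it; move -3x_1^{2} to the remainder.
  leading term x_1x_2^{2}: subtract (-3)·f_2 from -2x_1x_2^{2} - 3x_1x_2 + 3x_1 + x_2 → -3x_1x_2 + 2x_1 + 1
  leading term x_1x_2: no divisor's leading term divides it; move -3x_1x_2 to the remainder.
  leading term x_1: no divisor's leading term divides it; move 2x_1 to the remainder.
  leading term 1: no divisor's leading term divides it; move 1 to the remainder.
  remainder -3x_1^{2} - 3x_1x_2 + 2x_1 + 1 ≠ 0; add h_3 = -3x_1^{2} - 3x_1x_2 + 2x_1 + 1 to the basis.

S(f_1,h_3): lcm = x_1^{2}x_2. S = -x_1x_2^{2} + x_1x_2 - 2x_2 + 1.
  leading term x_1x_2^{2}: subtract (2)·f_2 from -x_1x_2^{2} + x_1x_2 - 2x_2 + 1 → x_1x_2 + 3x_1 + x_2 - 2
  leading term x_1x_2: no divisor's leading term divides it; move x_1x_2 to the remainder.
  leading term x_1: no divisor's leading term divides it; move 3x_1 to the remainder.
  leading term x_2: no divisor's leading term divides it; move x_2 to the remainder.
  leading term 1: no divisor's leading term divides it; move -2 to the remainder.
  remainder x_1x_2 + 3x_1 + x_2 - 2 ≠ 0; add h_4 = x_1x_2 + 3x_1 + x_2 - 2 to the basis.

S(f_2,h_3): lcm = x_1^{2}x_2^{2}. S = 3x_1^{2} - x_1x_2^{3} + 3x_1x_2^{2} + 3x_1x_2 - 3x_1 - 2x_2^{2}.
  leading term x_1^{2}: subtract (-1)·h_3 from 3x_1^{2} - x_1x_2^{3} + 3x_1x_2^{2} + 3x_1x_2 - 3x_1 - 2x_2^{2} → -x_1x_2^{3} + 3x_1x_2^{2} - x_1 - 2x_2^{2} + 1
  leading term x_1x_2^{3}: subtract (2x_2)·f_2 from -x_1x_2^{3} + 3x_1x_2^{2} - x_1 - 2x_2^{2} + 1 → 3x_1x_2^{2} + 3x_1x_2 - x_1 + x_2^{2} - 3x_2 + 1
  leading term x_1x_2^{2}: subtract (1)·f_2 from 3x_1x_2^{2} + 3x_1x_2 - x_1 + x_2^{2} - 3x_2 + 1 → 3x_1x_2 - 3x_1 + x_2^{2} + 2x_2 + 3
  leading term x_1x_2: subtract (3)·h_4 from 3x_1x_2 - 3x_1 + x_2^{2} + 2x_2 + 3 → 2x_1 + x_2^{2} - x_2 + 2
  leading term x_1: no divisor's leading term divides it; move 2x_1 to the remainder.
  leading term x_2^{2}: no divisor's leading term divides it; move x_2^{2} to the remainder.
  leading term x_2: no divisor's leading term divides it; move -x_2 to the remainder.
  leading term 1: no divisor's leading term divides it; move 2 to the remainder.
  remainder 2x_1 + x_2^{2} - x_2 + 2 ≠ 0; add h_5 = 2x_1 + x_2^{2} - x_2 + 2 to the basis.

S(f_2,h_5): lcm = x_1x_2^{2}. S = 3x_1 + 3x_2^{4} - 3x_2^{3} - x_2^{2} + 3x_2 - 3.
  leading term x_1: subtract (-2)·h_5 from 3x_1 + 3x_2^{4} - 3x_2^{3} - x_2^{2} + 3x_2 - 3 → 3x_2^{4} - 3x_2^{3} + x_2^{2} + x_2 + 1
  leading term x_2^{4}: no divisor's leading term divides it; move 3x_2^{4} to the remainder.
  leading term x_2^{3}: no divisor's leading term divides it; move -3x_2^{3} to the remainder.
  leading term x_2^{2}: no divisor's leading term divides it; move x_2^{2} to the remainder.
  leading term x_2: no divisor's leading term divides it; move x_2 to the remainder.
  leading term 1: no divisor's leading term divides it; move 1 to the remainder.
  remainder 3x_2^{4} - 3x_2^{3} + x_2^{2} + x_2 + 1 ≠ 0; add h_6 = 3x_2^{4} - 3x_2^{3} + x_2^{2} + x_2 + 1 to the basis.

S(h_4,h_5): lcm = x_1x_2. S = 3x_1 + 3x_2^{3} - 3x_2^{2} - 2.
  leading term x_1: subtract (-2)·h_5 from 3x_1 + 3x_2^{3} - 3x_2^{2} - 2 → 3x_2^{3} - x_2^{2} - 2x_2 + 2
  leading term x_2^{3}: no divisor's leading term divides it; move 3x_2^{3} to the remainder.
  leading term x_2^{2}: no divisor's leading term divides it; move -x_2^{2} to the remainder.
  leading term x_2: no divisor's leading term divides it; move -2x_2 to the remainder.
  leading term 1: no divisor's leading term divides it; move 2 to the remainder.
  remainder 3x_2^{3} - x_2^{2} - 2x_2 + 2 ≠ 0; add h_7 = 3x_2^{3} - x_2^{2} - 2x_2 + 2 to the basis.

The other S-polynomials (S(f_1,h_4), S(f_2,h_4), S(h_3,h_4), S(f_1,h_5), S(h_3,h_5), S(f_1,h_6), S(f_2,h_6), S(h_3,h_6), S(h_4,h_6), S(h_5,h_6), S(f_1,h_7), S(f_2,h_7), S(h_3,h_7), S(h_4,h_7), S(h_5,h_7), S(h_6,h_7)) all reduce to 0 modulo the current basis, so we have a Gröbner basis.
Inter-reduce: drop elements whose leading term is divisible by another's, tail-reduce, and make monic.
Reduced Gröbner basis: {x_1 - 3x_2^{2} + 3x_2 + 1, x_2^{3} + 2x_2^{2} - 3x_2 + 3}.
Label its elements g_1 = x_1 - 3x_2^{2} + 3x_2 + 1, g_2 = x_2^{3} + 2x_2^{2} - 3x_2 + 3.

Reduce p = -x_1x_2^{2} - 2x_1x_2 + x_2^{2} + x_2 + 2 modulo G:
  leading term x_1x_2^{2}: subtract (-x_2^{2})·g_1 from -x_1x_2^{2} - 2x_1x_2 + x_2^{2} + x_2 + 2 → -2x_1x_2 - 3x_2^{4} + 3x_2^{3} + 2x_2^{2} + x_2 + 2
  leading term x_1x_2: subtract (-2x_2)·g_1 from -2x_1x_2 - 3x_2^{4} + 3x_2^{3} + 2x_2^{2} + x_2 + 2 → -3x_2^{4} - 3x_2^{3} + x_2^{2} + 3x_2 + 2
  leading term x_2^{4}: subtract (-3x_2)·g_2 from -3x_2^{4} - 3x_2^{3} + x_2^{2} + 3x_2 + 2 → 3x_2^{3} - x_2^{2} - 2x_2 + 2
  leading term x_2^{3}: subtract (3)·g_2 from 3x_2^{3} - x_2^{2} - 2x_2 + 2 → 0
  normal form = 0.
Since the normal form is 0, p ∈ I.

Ideal membership is decidable via reduction modulo a Gröbner basis.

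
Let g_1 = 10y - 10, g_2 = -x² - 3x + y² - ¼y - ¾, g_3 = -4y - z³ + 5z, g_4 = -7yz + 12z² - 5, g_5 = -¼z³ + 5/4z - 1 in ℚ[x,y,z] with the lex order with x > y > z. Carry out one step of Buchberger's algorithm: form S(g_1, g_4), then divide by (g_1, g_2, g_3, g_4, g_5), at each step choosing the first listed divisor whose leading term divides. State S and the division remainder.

S(g_1, g_4) = 12/7z² - z - 5/7; remainder on division = 12/7z² - z - 5/7.

lcm(LM(g_1), LM(g_4)) = yz.
S = (lcm/LT(g_1))·g_1 − (lcm/LT(g_4))·g_4 = 12/7z² - z - 5/7.
Reduce S modulo (g_1, g_2, g_3, g_4, g_5) in that order:
  leading term z²: no divisor's leading term divides it; move 12/7z² to the remainder.
  leading term z: no divisor's leading term divides it; move -z to the remainder.
  leading term 1: no divisor's leading term divides it; move -5/7 to the remainder.
The remainder 12/7z² - z - 5/7 is nonzero, so it would be added as the next basis element.
An S-polynomial is built so that the two leading terms cancel; whether anything survives reduction is exactly the Gröbner-basis criterion.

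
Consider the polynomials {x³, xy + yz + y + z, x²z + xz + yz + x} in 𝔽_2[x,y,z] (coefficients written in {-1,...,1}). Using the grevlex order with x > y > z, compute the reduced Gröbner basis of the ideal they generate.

f_1 = x³, LT = x³.
f_2 = xy + yz + y + z, LT = xy.
f_3 = x²z + xz + yz + x, LT = x²z.

S(f_1,f_2): lcm = x³y. S = x²yz + x²y + x²z.
  leading term x²yz: subtract (xz)·f_2 from x²yz + x²y + x²z → xyz² + x²y + x²z + xyz + xz²
  leading term xyz²: subtract (z²)·f_2 from xyz² + x²y + x²z + xyz + xz² → yz³ + x²y + x²z + xyz + xz² + yz² + z³
  leading term yz³: no divisor's leading term divides it; move yz³ to the remainder.
  leading term x²y: subtract (x)·f_2 from x²y + x²z + xyz + xz² + yz² + z³ → x²z + xz² + yz² + z³ + xy + xz
  leading term x²z: subtract (1)·f_3 from x²z + xz² + yz² + z³ + xy + xz → xz² + yz² + z³ + xy + yz + x
  leading term xz²: no divisor's leading term divides it; move xz² to the remainder.
  leading term yz²: no divisor's leading term divides it; move yz² to the remainder.
  leading term z³: no divisor's leading term divides it; move z³ to the remainder.
  leading term xy: subtract (1)·f_2 from xy + yz + x → x + y + z
  leading term x: no divisor's leading term divides it; move x to the remainder.
  leading term y: no divisor's leading term divides it; move y to the remainder.
  leading term z: no divisor's leading term divides it; move z to the remainder.
  remainder yz³ + xz² + yz² + z³ + x + y + z ≠ 0; add g_4 = yz³ + xz² + yz² + z³ + x + y + z to the basis.

S(f_1,f_3): lcm = x³z. S = x²z + xyz + x².
  leading term x²z: subtract (1)·f_3 from x²z + xyz + x² → xyz + x² + xz + yz + x
  leading term xyz: subtract (z)·f_2 from xyz + x² + xz + yz + x → yz² + x² + xz + z² + x
  leading term yz²: no divisor's leading term divides it; move yz² to the remainder.
  leading term x²: no divisor's leading term divides it; move x² to the remainder.
  leading term xz: no divisor's leading term divides it; move xz to the remainder.
  leading term z²: no divisor's leading term divides it; move z² to the remainder.
  leading term x: no divisor's leading term divides it; move x to the remainder.
  remainder yz² + x² + xz + z² + x ≠ 0; add g_5 = yz² + x² + xz + z² + x to the basis.

S(f_2,f_3): lcm = x²yz. S = xyz² + y²z + xz² + xy.
  leading term xyz²: subtract (z²)·f_2 from xyz² + y²z + xz² + xy → yz³ + y²z + xz² + yz² + z³ + xy
  leading term yz³: subtract (1)·g_4 from yz³ + y²z + xz² + yz² + z³ + xy → y²z + xy + x + y + z
  leading term y²z: no divisor's leading term divides it; move y²z to the remainder.
  leading term xy: subtract (1)·f_2 from xy + x + y + z → yz + x
  leading term yz: no divisor's leading term divides it; move yz to the remainder.
  leading term x: no divisor's leading term divides it; move x to the remainder.
  remainder y²z + yz + x ≠ 0; add g_6 = y²z + yz + x to the basis.

S(f_3,g_4): lcm = x²yz³. S = x³z² + x²yz² + x²z³ + xyz³ + y²z³ + xyz² + x³ + x²y + x²z.
  leading term x³z²: subtract (z²)·f_1 from x³z² + x²yz² + x²z³ + xyz³ + y²z³ + xyz² + x³ + x²y + x²z → x²yz² + x²z³ + xyz³ + y²z³ + xyz² + x³ + x²y + x²z
  leading term x²yz²: subtract (xz²)·f_2 from x²yz² + x²z³ + xyz³ + y²z³ + xyz² + x³ + x²y + x²z → x²z³ + y²z³ + xz³ + x³ + x²y + x²z
  leading term x²z³: subtract (z²)·f_3 from x²z³ + y²z³ + xz³ + x³ + x²y + x²z → y²z³ + yz³ + x³ + x²y + x²z + xz²
  leading term y²z³: subtract (y)·g_4 from y²z³ + yz³ + x³ + x²y + x²z + xz² → xyz² + y²z² + x³ + x²y + x²z + xz² + xy + y² + yz
  leading term xyz²: subtract (z²)·f_2 from xyz² + y²z² + x³ + x²y + x²z + xz² + xy + y² + yz → y²z² + yz³ + x³ + x²y + x²z + xz² + yz² + z³ + xy + y² + yz
  leading term y²z²: subtract (y)·g_5 from y²z² + yz³ + x³ + x²y + x²z + xz² + yz² + z³ + xy + y² + yz → yz³ + x³ + x²z + xyz + xz² + z³ + y² + yz
  leading term yz³: subtract (1)·g_4 from yz³ + x³ + x²z + xyz + xz² + z³ + y² + yz → x³ + x²z + xyz + yz² + y² + yz + x + y + z
  leading term x³: subtract (1)·f_1 from x³ + x²z + xyz + yz² + y² + yz + x + y + z → x²z + xyz + yz² + y² + yz + x + y + z
  leading term x²z: subtract (1)·f_3 from x²z + xyz + yz² + y² + yz + x + y + z → xyz + yz² + y² + xz + y + z
  leading term xyz: subtract (z)·f_2 from xyz + yz² + y² + xz + y + z → y² + xz + yz + z² + y + z
  leading term y²: no divisor's leading term divides it; move y² to the remainder.
  leading term xz: no divisor's leading term divides it; move xz to the remainder.
  leading term yz: no divisor's leading term divides it; move yz to the remainder.
  leading term z²: no divisor's leading term divides it; move z² to the remainder.
  leading term y: no divisor's leading term divides it; move y to the remainder.
  leading term z: no divisor's leading term divides it; move z to the remainder.
  remainder y² + xz + yz + z² + y + z ≠ 0; add g_7 = y² + xz + yz + z² + y + z to the basis.

S(f_2,g_5): lcm = xyz². S = yz³ + x³ + x²z + xz² + yz² + z³ + x².
  leading term yz³: subtract (1)·g_4 from yz³ + x³ + x²z + xz² + yz² + z³ + x² → x³ + x²z + x² + x + y + z
  leading term x³: subtract (1)·f_1 from x³ + x²z + x² + x + y + z → x²z + x² + x + y + z
  leading term x²z: subtract (1)·f_3 from x²z + x² + x + y + z → x² + xz + yz + y + z
  leading term x²: no divisor's leading term divides it; move x² to the remainder.
  leading term xz: no divisor's leading term divides it; move xz to the remainder.
  leading term yz: no divisor's leading term divides it; move yz to the remainder.
  leading term y: no divisor's leading term divides it; move y to the remainder.
  leading term z: no divisor's leading term divides it; move z to the remainder.
  remainder x² + xz + yz + y + z ≠ 0; add g_8 = x² + xz + yz + y + z to the basis.

S(g_4,g_5): lcm = yz³. S = x²z + yz² + xz + x + y + z.
  leading term x²z: subtract (1)·f_3 from x²z + yz² + xz + x + y + z → yz² + yz + y + z
  leading term yz²: subtract (1)·g_5 from yz² + yz + y + z → x² + xz + yz + z² + x + y + z
  leading term x²: subtract (1)·g_8 from x² + xz + yz + z² + x + y + z → z² + x
  leading term z²: no divisor's leading term divides it; move z² to the remainder.
  leading term x: no divisor's leading term divides it; move x to the remainder.
  remainder z² + x ≠ 0; add g_9 = z² + x to the basis.

The other S-polynomials (S(f_1,g_4), S(f_2,g_4), S(f_1,g_5), S(f_3,g_5), S(f_1,g_6), S(f_2,g_6), S(f_3,g_6), S(g_4,g_6), S(g_5,g_6), S(f_1,g_7), S(f_2,g_7), S(f_3,g_7), S(g_4,g_7), S(g_5,g_7), S(g_6,g_7), S(f_1,g_8), S(f_2,g_8), S(f_3,g_8), S(g_4,g_8), S(g_5,g_8), S(g_6,g_8), S(g_7,g_8), S(f_1,g_9), S(f_2,g_9), S(f_3,g_9), S(g_4,g_9), S(g_5,g_9), S(g_6,g_9), S(g_7,g_9), S(g_8,g_9)) all reduce to 0 modulo the current basis, so we have a Gröbner basis.
Inter-reduce: drop elements whose leading term is divisible by another's, tail-reduce, and make monic.

G = {x² + xz + yz + y + z, xy + yz + y + z, y² + xz + yz + x + y + z, z² + x}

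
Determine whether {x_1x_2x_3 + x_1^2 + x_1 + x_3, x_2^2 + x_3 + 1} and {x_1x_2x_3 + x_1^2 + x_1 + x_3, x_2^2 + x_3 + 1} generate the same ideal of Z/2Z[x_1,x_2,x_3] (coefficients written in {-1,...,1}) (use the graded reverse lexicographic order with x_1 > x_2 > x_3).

Two ideals are equal iff their reduced Gröbner bases coincide (the reduced basis is unique for a fixed ordering).
Buchberger on the first generating set:
f_1 = x_1x_2x_3 + x_1^2 + x_1 + x_3, LT = x_1x_2x_3.
f_2 = x_2^2 + x_3 + 1, LT = x_2^2.

S(f_1,f_2): lcm = x_1x_2^2x_3. S = x_1^2x_2 + x_1x_3^2 + x_1x_2 + x_1x_3 + x_2x_3.
  leading term x_1^2x_2: no divisor's leading term divides it; move x_1^2x_2 to the remainder.
  leading term x_1x_3^2: no divisor's leading term divides it; move x_1x_3^2 to the remainder.
  leading term x_1x_2: no divisor's leading term divides it; move x_1x_2 to the remainder.
  leading term x_1x_3: no divisor's leading term divides it; move x_1x_3 to the remainder.
  leading term x_2x_3: no divisor's leading term divides it; move x_2x_3 to the remainder.
  remainder x_1^2x_2 + x_1x_3^2 + x_1x_2 + x_1x_3 + x_2x_3 ≠ 0; add g_3 = x_1^2x_2 + x_1x_3^2 + x_1x_2 + x_1x_3 + x_2x_3 to the basis.

S(f_1,g_3): lcm = x_1^2x_2x_3. S = x_1x_3^3 + x_1^3 + x_1x_2x_3 + x_1x_3^2 + x_2x_3^2 + x_1^2 + x_1x_3.
  leading term x_1x_3^3: no divisor's leading term divides it; move x_1x_3^3 to the remainder.
  leading term x_1^3: no divisor's leading term divides it; move x_1^3 to the remainder.
  leading term x_1x_2x_3: subtract (1)·f_1 from x_1x_2x_3 + x_1x_3^2 + x_2x_3^2 + x_1^2 + x_1x_3 → x_1x_3^2 + x_2x_3^2 + x_1x_3 + x_1 + x_3
  leading term x_1x_3^2: no divisor's leading term divides it; move x_1x_3^2 to the remainder.
  leading term x_2x_3^2: no divisor's leading term divides it; move x_2x_3^2 to the remainder.
  leading term x_1x_3: no divisor's leading term divides it; move x_1x_3 to the remainder.
  leading term x_1: no divisor's leading term divides it; move x_1 to the remainder.
  leading term x_3: no divisor's leading term divides it; move x_3 to the remainder.
  remainder x_1x_3^3 + x_1^3 + x_1x_3^2 + x_2x_3^2 + x_1x_3 + x_1 + x_3 ≠ 0; add g_4 = x_1x_3^3 + x_1^3 + x_1x_3^2 + x_2x_3^2 + x_1x_3 + x_1 + x_3 to the basis.

The other S-polynomials (S(f_2,g_3), S(f_1,g_4), S(f_2,g_4), S(g_3,g_4)) all reduce to 0 modulo the current basis, so we have a Gröbner basis.
Inter-reduce: drop elements whose leading term is divisible by another's, tail-reduce, and make monic.
Reduced Gröbner basis: {x_1x_3^3 + x_1^3 + x_1x_3^2 + x_2x_3^2 + x_1x_3 + x_1 + x_3, x_1^2x_2 + x_1x_3^2 + x_1x_2 + x_1x_3 + x_2x_3, x_1x_2x_3 + x_1^2 + x_1 + x_3, x_2^2 + x_3 + 1}.

Buchberger on the second generating set:
h_1 = x_1x_2x_3 + x_1^2 + x_1 + x_3, LT = x_1x_2x_3.
h_2 = x_2^2 + x_3 + 1, LT = x_2^2.

S(h_1,h_2): lcm = x_1x_2^2x_3. S = x_1^2x_2 + x_1x_3^2 + x_1x_2 + x_1x_3 + x_2x_3.
  leading term x_1^2x_2: no divisor's leading term divides it; move x_1^2x_2 to the remainder.
  leading term x_1x_3^2: no divisor's leading term divides it; move x_1x_3^2 to the remainder.
  leading term x_1x_2: no divisor's leading term divides it; move x_1x_2 to the remainder.
  leading term x_1x_3: no divisor's leading term divides it; move x_1x_3 to the remainder.
  leading term x_2x_3: no divisor's leading term divides it; move x_2x_3 to the remainder.
  remainder x_1^2x_2 + x_1x_3^2 + x_1x_2 + x_1x_3 + x_2x_3 ≠ 0; add k_3 = x_1^2x_2 + x_1x_3^2 + x_1x_2 + x_1x_3 + x_2x_3 to the basis.

S(h_1,k_3): lcm = x_1^2x_2x_3. S = x_1x_3^3 + x_1^3 + x_1x_2x_3 + x_1x_3^2 + x_2x_3^2 + x_1^2 + x_1x_3.
  leading term x_1x_3^3: no divisor's leading term divides it; move x_1x_3^3 to the remainder.
  leading term x_1^3: no divisor's leading term divides it; move x_1^3 to the remainder.
  leading term x_1x_2x_3: subtract (1)·h_1 from x_1x_2x_3 + x_1x_3^2 + x_2x_3^2 + x_1^2 + x_1x_3 → x_1x_3^2 + x_2x_3^2 + x_1x_3 + x_1 + x_3
  leading term x_1x_3^2: no divisor's leading term divides it; move x_1x_3^2 to the remainder.
  leading term x_2x_3^2: no divisor's leading term divides it; move x_2x_3^2 to the remainder.
  leading term x_1x_3: no divisor's leading term divides it; move x_1x_3 to the remainder.
  leading term x_1: no divisor's leading term divides it; move x_1 to the remainder.
  leading term x_3: no divisor's leading term divides it; move x_3 to the remainder.
  remainder x_1x_3^3 + x_1^3 + x_1x_3^2 + x_2x_3^2 + x_1x_3 + x_1 + x_3 ≠ 0; add k_4 = x_1x_3^3 + x_1^3 + x_1x_3^2 + x_2x_3^2 + x_1x_3 + x_1 + x_3 to the basis.

The other S-polynomials (S(h_2,k_3), S(h_1,k_4), S(h_2,k_4), S(k_3,k_4)) all reduce to 0 modulo the current basis, so we have a Gröbner basis.
Inter-reduce: drop elements whose leading term is divisible by another's, tail-reduce, and make monic.
Reduced Gröbner basis: {x_1x_3^3 + x_1^3 + x_1x_3^2 + x_2x_3^2 + x_1x_3 + x_1 + x_3, x_1^2x_2 + x_1x_3^2 + x_1x_2 + x_1x_3 + x_2x_3, x_1x_2x_3 + x_1^2 + x_1 + x_3, x_2^2 + x_3 + 1}.

The two bases agree; hence the ideals are identical.
The choice of monomial ordering does not affect the verdict — as long as both bases are computed under the same ordering, their equality decides ideal equality.

Yes, the ideals are equal.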